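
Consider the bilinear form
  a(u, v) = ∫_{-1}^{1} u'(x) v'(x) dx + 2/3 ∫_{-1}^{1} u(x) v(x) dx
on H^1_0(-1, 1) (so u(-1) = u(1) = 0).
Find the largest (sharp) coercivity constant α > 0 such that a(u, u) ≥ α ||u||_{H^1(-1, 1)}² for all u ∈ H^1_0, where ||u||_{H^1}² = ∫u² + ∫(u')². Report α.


α = (8/3 + π^2)/(4 + π^2)

Coercivity of a(·,·) on H^1_0(-1, 1) means a(u, u) ≥ α ||u||_{H^1}² for every u ∈ H^1_0.
The interval has length L = 2, and Poincaré/coercivity depend only on L. Here a(u, u) = ∫(u')² + (2/3)·∫u².
Here 0 < c = 2/3 < 1. The condition a(u,u) ≥ α||u||_{H^1}² reads (1−α)∫(u')² ≥ (α−c)∫u². Any admissible α is ≤ 1 (rapidly oscillating u have ∫u²/∫(u')² → 0), and α = 1 would force 0 ≥ (1−c)∫u², impossible since c < 1; so 1−α > 0. By the sharp Poincaré inequality on H^1_0 of an interval of length L, ∫(u')² ≥ (π/L)²∫u² with equality for the first sine mode sin(π(x−x₀)/L) (x₀ the left endpoint), so the inequality holds for all u iff (1−α)(π/L)² ≥ α − c, i.e. α ≤ ((π/L)² + c)/((π/L)² + 1) = (1 + c(L/π)²)/(1 + (L/π)²). With (π/L)² = π^2/4 and c = 2/3, the largest admissible constant is α = ((π/L)² + c)/((π/L)² + 1).
Simplifying, α = (8/3 + π^2)/(4 + π^2).


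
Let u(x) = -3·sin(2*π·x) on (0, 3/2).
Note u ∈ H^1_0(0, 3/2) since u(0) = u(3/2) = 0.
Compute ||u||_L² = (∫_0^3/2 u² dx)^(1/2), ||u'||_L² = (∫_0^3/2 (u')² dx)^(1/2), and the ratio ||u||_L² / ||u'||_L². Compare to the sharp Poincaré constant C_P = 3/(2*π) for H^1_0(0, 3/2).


||u||_L² / ||u'||_L² = 1/(2*π) < C_P = 3/(2*π).

u(x) = -3·sin(2*π·x), so u'(x) = -6*π*cos(2*π*x).
Writing u(x) = A·sin(kπx/L) with A = -3 and k = 3, use ∫_0^L sin²(kπx/L) dx = L/2 and ∫_0^L cos²(kπx/L) dx = L/2.
u² = 9·sin²(2*π·x) and (u')² = 36*π^2·cos²(2*π·x), and each of sin², cos² integrates to L/2 = 3/4 over (0, 3/2).
∫_0^3/2 u² dx = 27/4, so ||u||_L² = 3*sqrt(3)/2.
∫_0^3/2 (u')² dx = 27*π^2, so ||u'||_L² = 3*sqrt(3)*π.
Ratio ||u||_L² / ||u'||_L² = 1/(2*π).
Sharp Poincaré constant on H^1_0(0, 3/2) is C_P = L/π = 3/(2*π), achieved by sin(2*π/3·x).
This is the k = 3 harmonic; the ratio L/(kπ) is strictly less than C_P = L/π, consistent with the sharp inequality ||u||_L² ≤ C_P ||u'||_L².


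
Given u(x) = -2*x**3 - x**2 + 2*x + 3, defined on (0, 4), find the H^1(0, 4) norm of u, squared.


||u||_{H^1}^2 = 1906676/105

The H^1 norm (squared) on an interval (0, L) is
  ||u||_{H^1}^2 = ∫_0^L u(x)^2 dx + ∫_0^L u'(x)^2 dx.
Compute u'(x) = -6*x**2 - 2*x + 2.
Then u(x)^2 = 4*x**6 + 4*x**5 - 7*x**4 - 16*x**3 - 2*x**2 + 12*x + 9 and u'(x)^2 = 36*x**4 + 24*x**3 - 20*x**2 - 8*x + 4.
Integrate each monomial from 0 to 4 using ∫_0^4 c·x^n dx = c·4^(n+1)/(n+1):
  ∫_0^4 u(x)^2 dx = ∫_0^4 (4*x^6 + 4*x^5 - 7*x^4 - 16*x^3 - 2*x^2 + 12*x + 9) dx. Term by term:
    ∫_0^4 4*x^6 dx = 65536/7;  ∫_0^4 4*x^5 dx = 8192/3;  ∫_0^4 -7*x^4 dx = -7168/5;
    ∫_0^4 -16*x^3 dx = -1024;  ∫_0^4 -2*x^2 dx = -128/3;  ∫_0^4 12*x dx = 96;
    ∫_0^4 9 dx = 36.
  Sum: 65536/7 + 8192/3 − 7168/5 − 1024 − 128/3 + 96 + 36 = 340364/35.
  ∫_0^4 u'(x)^2 dx = ∫_0^4 (36*x^4 + 24*x^3 - 20*x^2 - 8*x + 4) dx. Term by term:
    ∫_0^4 36*x^4 dx = 36864/5;  ∫_0^4 24*x^3 dx = 1536;  ∫_0^4 -20*x^2 dx = -1280/3;
    ∫_0^4 -8*x dx = -64;  ∫_0^4 4 dx = 16.
  Sum: 36864/5 + 1536 − 1280/3 − 64 + 16 = 126512/15.
Adding: ||u||_{H^1}^2 = 340364/35 + 126512/15 = 1906676/105.


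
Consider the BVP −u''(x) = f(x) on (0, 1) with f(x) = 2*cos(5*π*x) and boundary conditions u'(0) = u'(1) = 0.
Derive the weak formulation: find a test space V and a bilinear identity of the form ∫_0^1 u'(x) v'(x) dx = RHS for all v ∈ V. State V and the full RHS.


V = H^1(0, 1) (no boundary constraint on v; u is determined up to an additive constant); weak form: ∫_0^1 u'v' dx = ∫_0^1 (2*cos(5*π*x)) v dx for all v ∈ V.

Multiply both sides by a test function v and integrate from 0 to 1:
  ∫_0^1 −u''(x) v(x) dx = ∫_0^1 f(x) v(x) dx.
Integrate the LHS by parts once:
  ∫_0^1 −u'' v dx = −[u'(x) v(x)]_0^1 + ∫_0^1 u'(x) v'(x) dx.
Thus ∫_0^1 u'(x) v'(x) dx = ∫_0^1 f(x) v(x) dx + [u'(x) v(x)]_0^1.
Choose V so that boundary terms are either known or forced to vanish.
u has homogeneous Neumann: u'(0) = u'(1) = 0. So [u' v]_0^1 = 0·v(1) − 0·v(0) = 0 for any v; take V = H^1(0, 1).
Weak formulation: find u (satisfying any essential BC) such that ∫_0^1 u'(x) v'(x) dx = ∫_0^1 f v dx for all v ∈ V (homogeneous Neumann, so boundary terms vanish).
Substituting f(x) = 2*cos(5*π*x), the right-hand side is ∫_0^1 (2*cos(5*π*x)) v dx.
Compatibility check (pure Neumann): taking v ≡ 1 ∈ V gives 0 = ∫_0^1 f dx + (0) − (0), i.e. ∫_0^1 f dx must equal u'(0) − u'(1) = 0. Indeed ∫_0^1 (2*cos(5*π*x)) dx = 0, so the data are compatible. The solution is then unique only up to an additive constant (fix it e.g. by requiring ∫_0^1 u dx = 0).


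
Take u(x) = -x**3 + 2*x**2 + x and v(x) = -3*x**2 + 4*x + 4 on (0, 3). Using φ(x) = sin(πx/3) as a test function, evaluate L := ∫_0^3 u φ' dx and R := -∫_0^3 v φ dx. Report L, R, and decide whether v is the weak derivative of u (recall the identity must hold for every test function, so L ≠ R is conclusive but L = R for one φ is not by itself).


LHS = -324/π^3 + 39/π, RHS = -324/π^3 + 21/π. No, v is not the weak derivative of u.

u(x) = -x**3 + 2*x**2 + x, classical derivative u'(x) = -3*x**2 + 4*x + 1.
φ(x) = sin(πx/3), so φ'(x) = π*cos(π*x/3)/3.
Note φ(0) = φ(3) = 0, so the boundary term u·φ vanishes.
LHS = ∫_0^3 u(x) φ'(x) dx = ∫_0^3 (-π*x^3*cos(π*x/3)/3 + 2*π*x^2*cos(π*x/3)/3 + π*x*cos(π*x/3)/3) dx. Term by term:
  ∫_0^3 -π*x^3*cos(π*x/3)/3 dx = -324/π^3 + 81/π;  ∫_0^3 π*x*cos(π*x/3)/3 dx = -6/π;  ∫_0^3 2*π*x^2*cos(π*x/3)/3 dx = -36/π.
Sum: -324/π^3 + 81/π − 6/π − 36/π = -324/π^3 + 39/π.
So LHS = -324/π^3 + 39/π.
∫_0^3 v(x) φ(x) dx = ∫_0^3 (-3*x^2*sin(π*x/3) + 4*x*sin(π*x/3) + 4*sin(π*x/3)) dx. Term by term:
  ∫_0^3 4*sin(π*x/3) dx = 24/π;  ∫_0^3 -3*x^2*sin(π*x/3) dx = -81/π + 324/π^3;  ∫_0^3 4*x*sin(π*x/3) dx = 36/π.
Sum: 24/π + -81/π + 324/π^3 + 36/π = -21/π + 324/π^3.
So RHS = -∫_0^3 v(x) φ(x) dx = -324/π^3 + 21/π.
LHS − RHS = 18/π ≠ 0, so the identity fails.
(For a valid weak derivative the identity must hold for EVERY test function, in particular this one. The failure shows v is NOT the weak derivative of u.)
Correct weak derivative would be u'(x) = -3*x**2 + 4*x + 1.


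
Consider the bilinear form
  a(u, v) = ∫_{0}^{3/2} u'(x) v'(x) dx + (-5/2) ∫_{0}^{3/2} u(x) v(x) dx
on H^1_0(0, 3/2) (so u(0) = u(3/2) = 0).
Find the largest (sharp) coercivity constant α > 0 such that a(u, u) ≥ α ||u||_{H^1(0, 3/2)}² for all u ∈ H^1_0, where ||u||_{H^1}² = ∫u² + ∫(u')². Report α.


α = (-45 + 8*π^2)/(2*(9 + 4*π^2))

Coercivity of a(·,·) on H^1_0(0, 3/2) means a(u, u) ≥ α ||u||_{H^1}² for every u ∈ H^1_0.
The interval has length L = 3/2, and Poincaré/coercivity depend only on L. Here a(u, u) = ∫(u')² + (-5/2)·∫u².
Here c = -5/2 < 0 with |c| < (π/L)² = 4*π^2/9, so coercivity still holds. The condition a(u,u) ≥ α||u||_{H^1}² reads (1−α)∫(u')² ≥ (α−c)∫u². Any admissible α is ≤ 1 (rapidly oscillating u have ∫u²/∫(u')² → 0), and α = 1 would force 0 ≥ (1−c)∫u², impossible since c < 1; so 1−α > 0. By the sharp Poincaré inequality on H^1_0 of an interval of length L, ∫(u')² ≥ (π/L)²∫u² with equality for the first sine mode sin(π(x−x₀)/L) (x₀ the left endpoint), so the inequality holds for all u iff (1−α)(π/L)² ≥ α − c, i.e. α ≤ ((π/L)² + c)/((π/L)² + 1) = (1 + c(L/π)²)/(1 + (L/π)²). (Direct route, valid since c ≤ 0: Poincaré gives c∫u² ≥ c(L/π)²∫(u')², so a(u,u) ≥ (1 + c(L/π)²)∫(u')², while ||u||_{H^1}² ≤ (1 + (L/π)²)∫(u')²; dividing yields the same α.) With (π/L)² = 4*π^2/9 and c = -5/2, the largest admissible constant is α = ((π/L)² + c)/((π/L)² + 1).
Simplifying, α = (-45 + 8*π^2)/(2*(9 + 4*π^2)).


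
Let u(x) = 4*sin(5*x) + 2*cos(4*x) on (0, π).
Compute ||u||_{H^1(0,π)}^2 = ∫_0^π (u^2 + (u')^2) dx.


||u||_{H^1(0,π)}^2 = 2720/9 + 242*π

u'(x) = -8*sin(4*x) + 20*cos(5*x).
Expand u² and (u')² and integrate term by term on (0, π), using: for integers n ≥ 1, ∫_0^π sin²(nx) dx = ∫_0^π cos²(nx) dx = π/2; for n ≠ n', ∫_0^π sin(nx)sin(n'x) dx = ∫_0^π cos(nx)cos(n'x) dx = 0; and by product-to-sum, ∫_0^π sin(nx)cos(n'x) dx = ½∫_0^π [sin((n+n')x) + sin((n−n')x)] dx, which is 0 when n+n' is even and 2n/(n²−n'²) when n+n' is odd (it need not vanish on (0, π)).
  u² squared terms: (2)²·∫cos(4x)² dx = 4·π/2 = 2*π;  (4)²·∫sin(5x)² dx = 16·π/2 = 8*π.
  u² cross terms: 2·(2)·(4)·∫cos(4x)·sin(5x) dx = 16·(10/9) = 160/9.
  So ∫_0^π u² dx = 2*π + 8*π + 160/9 = 160/9 + 10*π.
  (u')² squared terms: (-8)²·∫sin(4x)² dx = 64·π/2 = 32*π;  (20)²·∫cos(5x)² dx = 400·π/2 = 200*π.
  (u')² cross terms: 2·(-8)·(20)·∫sin(4x)·cos(5x) dx = -320·(-8/9) = 2560/9.
  So ∫_0^π (u')² dx = 32*π + 200*π + 2560/9 = 2560/9 + 232*π.
||u||_{H^1}^2 = (160/9 + 10*π) + (2560/9 + 232*π) = 2720/9 + 242*π.


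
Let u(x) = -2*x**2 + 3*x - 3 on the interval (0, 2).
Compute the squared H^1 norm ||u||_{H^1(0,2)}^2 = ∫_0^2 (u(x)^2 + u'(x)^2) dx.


||u||_{H^1}^2 = 424/15

The H^1 norm (squared) on an interval (0, L) is
  ||u||_{H^1}^2 = ∫_0^L u(x)^2 dx + ∫_0^L u'(x)^2 dx.
Compute u'(x) = 3 - 4*x.
Then u(x)^2 = 4*x**4 - 12*x**3 + 21*x**2 - 18*x + 9 and u'(x)^2 = 16*x**2 - 24*x + 9.
Integrate each monomial from 0 to 2 using ∫_0^2 c·x^n dx = c·2^(n+1)/(n+1):
  ∫_0^2 u(x)^2 dx = ∫_0^2 (4*x^4 - 12*x^3 + 21*x^2 - 18*x + 9) dx. Term by term:
    ∫_0^2 4*x^4 dx = 128/5;  ∫_0^2 -12*x^3 dx = -48;  ∫_0^2 21*x^2 dx = 56;
    ∫_0^2 -18*x dx = -36;  ∫_0^2 9 dx = 18.
  Sum: 128/5 − 48 + 56 − 36 + 18 = 78/5.
  ∫_0^2 u'(x)^2 dx = ∫_0^2 (16*x^2 - 24*x + 9) dx. Term by term:
    ∫_0^2 16*x^2 dx = 128/3;  ∫_0^2 -24*x dx = -48;  ∫_0^2 9 dx = 18.
  Sum: 128/3 − 48 + 18 = 38/3.
Adding: ||u||_{H^1}^2 = 78/5 + 38/3 = 424/15.


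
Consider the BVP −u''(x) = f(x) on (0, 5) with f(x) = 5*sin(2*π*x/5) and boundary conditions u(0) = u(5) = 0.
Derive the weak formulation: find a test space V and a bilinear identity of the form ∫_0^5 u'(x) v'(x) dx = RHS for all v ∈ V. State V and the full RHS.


V = H^1_0(0, 5) (so v(0) = v(5) = 0); weak form: ∫_0^5 u'v' dx = ∫_0^5 (5*sin(2*π*x/5)) v dx for all v ∈ V.

Multiply both sides by a test function v and integrate from 0 to 5:
  ∫_0^5 −u''(x) v(x) dx = ∫_0^5 f(x) v(x) dx.
Integrate the LHS by parts once:
  ∫_0^5 −u'' v dx = −[u'(x) v(x)]_0^5 + ∫_0^5 u'(x) v'(x) dx.
Thus ∫_0^5 u'(x) v'(x) dx = ∫_0^5 f(x) v(x) dx + [u'(x) v(x)]_0^5.
Choose V so that boundary terms are either known or forced to vanish.
u is Dirichlet: u(0) = u(5) = 0. Let V = H^1_0(0, 5); then v(0) = v(5) = 0, and [u' v]_0^5 = 0.
Weak formulation: find u (satisfying any essential BC) such that ∫_0^5 u'(x) v'(x) dx = ∫_0^5 f v dx for all v ∈ V.
Substituting f(x) = 5*sin(2*π*x/5), the right-hand side is ∫_0^5 (5*sin(2*π*x/5)) v dx.


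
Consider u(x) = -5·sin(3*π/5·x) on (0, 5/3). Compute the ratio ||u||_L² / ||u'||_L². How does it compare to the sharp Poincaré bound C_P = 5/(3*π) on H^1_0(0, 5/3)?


||u||_L² / ||u'||_L² = 5/(3*π) = C_P.

u(x) = -5·sin(3*π/5·x), so u'(x) = -3*π*cos(3*π*x/5).
Writing u(x) = A·sin(kπx/L) with A = -5 and k = 1, use ∫_0^L sin²(kπx/L) dx = L/2 and ∫_0^L cos²(kπx/L) dx = L/2.
u² = 25·sin²(3*π/5·x) and (u')² = 9*π^2·cos²(3*π/5·x), and each of sin², cos² integrates to L/2 = 5/6 over (0, 5/3).
∫_0^5/3 u² dx = 125/6, so ||u||_L² = 5*sqrt(30)/6.
∫_0^5/3 (u')² dx = 15*π^2/2, so ||u'||_L² = sqrt(30)*π/2.
Ratio ||u||_L² / ||u'||_L² = 5/(3*π).
Sharp Poincaré constant on H^1_0(0, 5/3) is C_P = L/π = 5/(3*π), achieved by sin(3*π/5·x).
This is the k = 1 eigenfunction (up to amplitude), so the ratio equals the sharp Poincaré constant exactly.


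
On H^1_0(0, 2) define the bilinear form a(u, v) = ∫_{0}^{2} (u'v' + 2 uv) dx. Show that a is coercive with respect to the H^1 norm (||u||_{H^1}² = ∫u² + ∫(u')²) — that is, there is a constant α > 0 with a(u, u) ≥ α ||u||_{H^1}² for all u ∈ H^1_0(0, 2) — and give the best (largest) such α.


α = 1

Coercivity of a(·,·) on H^1_0(0, 2) means a(u, u) ≥ α ||u||_{H^1}² for every u ∈ H^1_0.
The interval has length L = 2, and Poincaré/coercivity depend only on L. Here a(u, u) = ∫(u')² + (2)·∫u².
Here c = 2 ≥ 1, so a(u,u) = ∫(u')² + c∫u² ≥ ∫(u')² + ∫u² = ||u||_{H^1}², i.e. α = 1 works. No larger α is possible: a(u,u) ≥ α||u||_{H^1}² means (1−α)∫(u')² ≥ (α−c)∫u², and for the modes u_n = sin(nπ(x−x₀)/L) (x₀ the left endpoint) one has ∫u_n²/∫(u_n')² = (L/(nπ))² → 0, so a(u_n,u_n)/||u_n||_{H^1}² → 1. Hence the optimal constant is α = 1.
Therefore α = 1.


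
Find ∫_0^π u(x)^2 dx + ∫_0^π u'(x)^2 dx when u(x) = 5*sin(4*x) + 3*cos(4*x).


||u||_{H^1(0,π)}^2 = 289*π

u'(x) = -12*sin(4*x) + 20*cos(4*x).
Expand u² and (u')² and integrate term by term on (0, π), using: for integers n ≥ 1, ∫_0^π sin²(nx) dx = ∫_0^π cos²(nx) dx = π/2; for n ≠ n', ∫_0^π sin(nx)sin(n'x) dx = ∫_0^π cos(nx)cos(n'x) dx = 0; and by product-to-sum, ∫_0^π sin(nx)cos(n'x) dx = ½∫_0^π [sin((n+n')x) + sin((n−n')x)] dx, which is 0 when n+n' is even and 2n/(n²−n'²) when n+n' is odd (it need not vanish on (0, π)).
  u² squared terms: (3)²·∫cos(4x)² dx = 9·π/2 = 9*π/2;  (5)²·∫sin(4x)² dx = 25·π/2 = 25*π/2.
  u² cross terms: 2·(3)·(5)·∫cos(4x)·sin(4x) dx = 30·(0) = 0.
  So ∫_0^π u² dx = 9*π/2 + 25*π/2 + 0 = 17*π.
  (u')² squared terms: (-12)²·∫sin(4x)² dx = 144·π/2 = 72*π;  (20)²·∫cos(4x)² dx = 400·π/2 = 200*π.
  (u')² cross terms: 2·(-12)·(20)·∫sin(4x)·cos(4x) dx = -480·(0) = 0.
  So ∫_0^π (u')² dx = 72*π + 200*π + 0 = 272*π.
||u||_{H^1}^2 = (17*π) + (272*π) = 289*π.


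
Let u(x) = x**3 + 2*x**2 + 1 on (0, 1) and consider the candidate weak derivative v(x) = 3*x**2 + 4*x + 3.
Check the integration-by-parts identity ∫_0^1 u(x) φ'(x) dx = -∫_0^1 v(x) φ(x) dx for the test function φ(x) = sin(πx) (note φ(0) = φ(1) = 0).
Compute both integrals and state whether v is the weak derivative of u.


LHS = -7/π + 12/π^3, RHS = -13/π + 12/π^3. No, v is not the weak derivative of u.

u(x) = x**3 + 2*x**2 + 1, classical derivative u'(x) = 3*x**2 + 4*x.
φ(x) = sin(πx), so φ'(x) = π*cos(π*x).
Note φ(0) = φ(1) = 0, so the boundary term u·φ vanishes.
LHS = ∫_0^1 u(x) φ'(x) dx = ∫_0^1 (π*x^3*cos(π*x) + 2*π*x^2*cos(π*x) + π*cos(π*x)) dx. Term by term:
  ∫_0^1 π*cos(π*x) dx = 0;  ∫_0^1 π*x^3*cos(π*x) dx = -3/π + 12/π^3;  ∫_0^1 2*π*x^2*cos(π*x) dx = -4/π.
Sum: 0 + -3/π + 12/π^3 − 4/π = -7/π + 12/π^3.
So LHS = -7/π + 12/π^3.
∫_0^1 v(x) φ(x) dx = ∫_0^1 (3*x^2*sin(π*x) + 4*x*sin(π*x) + 3*sin(π*x)) dx. Term by term:
  ∫_0^1 3*sin(π*x) dx = 6/π;  ∫_0^1 3*x^2*sin(π*x) dx = -12/π^3 + 3/π;  ∫_0^1 4*x*sin(π*x) dx = 4/π.
Sum: 6/π + -12/π^3 + 3/π + 4/π = -12/π^3 + 13/π.
So RHS = -∫_0^1 v(x) φ(x) dx = -13/π + 12/π^3.
LHS − RHS = 6/π ≠ 0, so the identity fails.
(For a valid weak derivative the identity must hold for EVERY test function, in particular this one. The failure shows v is NOT the weak derivative of u.)
Correct weak derivative would be u'(x) = 3*x**2 + 4*x.


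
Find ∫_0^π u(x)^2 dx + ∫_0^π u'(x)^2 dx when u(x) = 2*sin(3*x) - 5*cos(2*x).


||u||_{H^1(0,π)}^2 = -120 + 165*π/2

u'(x) = 10*sin(2*x) + 6*cos(3*x).
Expand u² and (u')² and integrate term by term on (0, π), using: for integers n ≥ 1, ∫_0^π sin²(nx) dx = ∫_0^π cos²(nx) dx = π/2; for n ≠ n', ∫_0^π sin(nx)sin(n'x) dx = ∫_0^π cos(nx)cos(n'x) dx = 0; and by product-to-sum, ∫_0^π sin(nx)cos(n'x) dx = ½∫_0^π [sin((n+n')x) + sin((n−n')x)] dx, which is 0 when n+n' is even and 2n/(n²−n'²) when n+n' is odd (it need not vanish on (0, π)).
  u² squared terms: (-5)²·∫cos(2x)² dx = 25·π/2 = 25*π/2;  (2)²·∫sin(3x)² dx = 4·π/2 = 2*π.
  u² cross terms: 2·(-5)·(2)·∫cos(2x)·sin(3x) dx = -20·(6/5) = -24.
  So ∫_0^π u² dx = 25*π/2 + 2*π − 24 = -24 + 29*π/2.
  (u')² squared terms: (6)²·∫cos(3x)² dx = 36·π/2 = 18*π;  (10)²·∫sin(2x)² dx = 100·π/2 = 50*π.
  (u')² cross terms: 2·(6)·(10)·∫cos(3x)·sin(2x) dx = 120·(-4/5) = -96.
  So ∫_0^π (u')² dx = 18*π + 50*π − 96 = -96 + 68*π.
||u||_{H^1}^2 = (-24 + 29*π/2) + (-96 + 68*π) = -120 + 165*π/2.


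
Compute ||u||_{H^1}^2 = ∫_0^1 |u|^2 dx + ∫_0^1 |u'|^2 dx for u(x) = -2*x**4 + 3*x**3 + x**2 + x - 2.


||u||_{H^1}^2 = 3707/315

The H^1 norm (squared) on an interval (0, L) is
  ||u||_{H^1}^2 = ∫_0^L u(x)^2 dx + ∫_0^L u'(x)^2 dx.
Compute u'(x) = -8*x**3 + 9*x**2 + 2*x + 1.
Then u(x)^2 = 4*x**8 - 12*x**7 + 5*x**6 + 2*x**5 + 15*x**4 - 10*x**3 - 3*x**2 - 4*x + 4 and u'(x)^2 = 64*x**6 - 144*x**5 + 49*x**4 + 20*x**3 + 22*x**2 + 4*x + 1.
Integrate each monomial from 0 to 1 using ∫_0^1 c·x^n dx = c·1^(n+1)/(n+1):
  ∫_0^1 u(x)^2 dx = ∫_0^1 (4*x^8 - 12*x^7 + 5*x^6 + 2*x^5 + 15*x^4 - 10*x^3 - 3*x^2 - 4*x + 4) dx. Term by term:
    ∫_0^1 4*x^8 dx = 4/9;  ∫_0^1 -12*x^7 dx = -3/2;  ∫_0^1 5*x^6 dx = 5/7;
    ∫_0^1 2*x^5 dx = 1/3;  ∫_0^1 15*x^4 dx = 3;  ∫_0^1 -10*x^3 dx = -5/2;
    ∫_0^1 -3*x^2 dx = -1;  ∫_0^1 -4*x dx = -2;  ∫_0^1 4 dx = 4.
  Sum: 4/9 − 3/2 + 5/7 + 1/3 + 3 − 5/2 − 1 − 2 + 4 = 94/63.
  ∫_0^1 u'(x)^2 dx = ∫_0^1 (64*x^6 - 144*x^5 + 49*x^4 + 20*x^3 + 22*x^2 + 4*x + 1) dx. Term by term:
    ∫_0^1 64*x^6 dx = 64/7;  ∫_0^1 -144*x^5 dx = -24;  ∫_0^1 49*x^4 dx = 49/5;
    ∫_0^1 20*x^3 dx = 5;  ∫_0^1 22*x^2 dx = 22/3;  ∫_0^1 4*x dx = 2;
    ∫_0^1 1 dx = 1.
  Sum: 64/7 − 24 + 49/5 + 5 + 22/3 + 2 + 1 = 1079/105.
Adding: ||u||_{H^1}^2 = 94/63 + 1079/105 = 3707/315.


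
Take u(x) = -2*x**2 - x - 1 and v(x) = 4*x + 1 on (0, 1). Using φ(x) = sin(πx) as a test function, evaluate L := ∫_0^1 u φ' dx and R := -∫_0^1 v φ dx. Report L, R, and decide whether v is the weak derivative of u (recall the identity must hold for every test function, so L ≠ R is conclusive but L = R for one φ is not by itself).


LHS = 6/π, RHS = -6/π. No, v is not the weak derivative of u.

u(x) = -2*x**2 - x - 1, classical derivative u'(x) = -4*x - 1.
φ(x) = sin(πx), so φ'(x) = π*cos(π*x).
Note φ(0) = φ(1) = 0, so the boundary term u·φ vanishes.
LHS = ∫_0^1 u(x) φ'(x) dx = ∫_0^1 (-2*π*x^2*cos(π*x) - π*x*cos(π*x) - π*cos(π*x)) dx. Term by term:
  ∫_0^1 -π*cos(π*x) dx = 0;  ∫_0^1 -π*x*cos(π*x) dx = 2/π;  ∫_0^1 -2*π*x^2*cos(π*x) dx = 4/π.
Sum: 0 + 2/π + 4/π = 6/π.
So LHS = 6/π.
∫_0^1 v(x) φ(x) dx = ∫_0^1 (4*x*sin(π*x) + sin(π*x)) dx. Term by term:
  ∫_0^1 4*x*sin(π*x) dx = 4/π;  ∫_0^1 sin(π*x) dx = 2/π.
Sum: 4/π + 2/π = 6/π.
So RHS = -∫_0^1 v(x) φ(x) dx = -6/π.
LHS − RHS = 12/π ≠ 0, so the identity fails.
(For a valid weak derivative the identity must hold for EVERY test function, in particular this one. The failure shows v is NOT the weak derivative of u.)
Correct weak derivative would be u'(x) = -4*x - 1.


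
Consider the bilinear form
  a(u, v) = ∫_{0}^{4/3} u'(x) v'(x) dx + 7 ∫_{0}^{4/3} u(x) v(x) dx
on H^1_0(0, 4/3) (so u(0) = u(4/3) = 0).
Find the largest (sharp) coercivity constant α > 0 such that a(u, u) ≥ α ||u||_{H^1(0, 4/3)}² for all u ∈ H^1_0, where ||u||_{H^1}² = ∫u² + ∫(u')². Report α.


α = 1

Coercivity of a(·,·) on H^1_0(0, 4/3) means a(u, u) ≥ α ||u||_{H^1}² for every u ∈ H^1_0.
The interval has length L = 4/3, and Poincaré/coercivity depend only on L. Here a(u, u) = ∫(u')² + (7)·∫u².
Here c = 7 ≥ 1, so a(u,u) = ∫(u')² + c∫u² ≥ ∫(u')² + ∫u² = ||u||_{H^1}², i.e. α = 1 works. No larger α is possible: a(u,u) ≥ α||u||_{H^1}² means (1−α)∫(u')² ≥ (α−c)∫u², and for the modes u_n = sin(nπ(x−x₀)/L) (x₀ the left endpoint) one has ∫u_n²/∫(u_n')² = (L/(nπ))² → 0, so a(u_n,u_n)/||u_n||_{H^1}² → 1. Hence the optimal constant is α = 1.
Therefore α = 1.


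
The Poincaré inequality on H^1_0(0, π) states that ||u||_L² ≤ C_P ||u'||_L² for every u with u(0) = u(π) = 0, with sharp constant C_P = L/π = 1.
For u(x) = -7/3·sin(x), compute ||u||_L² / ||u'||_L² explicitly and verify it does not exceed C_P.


||u||_L² / ||u'||_L² = 1 = C_P.

u(x) = -7/3·sin(x), so u'(x) = -7*cos(x)/3.
Writing u(x) = A·sin(kπx/L) with A = -7/3 and k = 1, use ∫_0^L sin²(kπx/L) dx = L/2 and ∫_0^L cos²(kπx/L) dx = L/2.
u² = 49/9·sin²(x) and (u')² = 49/9·cos²(x), and each of sin², cos² integrates to L/2 = π/2 over (0, π).
∫_0^π u² dx = 49*π/18, so ||u||_L² = 7*sqrt(2)*sqrt(π)/6.
∫_0^π (u')² dx = 49*π/18, so ||u'||_L² = 7*sqrt(2)*sqrt(π)/6.
Ratio ||u||_L² / ||u'||_L² = 1.
Sharp Poincaré constant on H^1_0(0, π) is C_P = L/π = 1, achieved by sin(x).
This is the k = 1 eigenfunction (up to amplitude), so the ratio equals the sharp Poincaré constant exactly.


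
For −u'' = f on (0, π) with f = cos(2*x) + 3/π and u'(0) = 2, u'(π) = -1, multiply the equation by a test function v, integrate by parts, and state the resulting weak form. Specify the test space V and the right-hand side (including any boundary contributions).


V = H^1(0, π) (v unrestricted at boundary; u is determined up to an additive constant); weak form: ∫_0^π u'v' dx = ∫_0^π (cos(2*x) + 3/π) v dx − v(π) − 2·v(0) for all v ∈ V.

Multiply both sides by a test function v and integrate from 0 to π:
  ∫_0^π −u''(x) v(x) dx = ∫_0^π f(x) v(x) dx.
Integrate the LHS by parts once:
  ∫_0^π −u'' v dx = −[u'(x) v(x)]_0^π + ∫_0^π u'(x) v'(x) dx.
Thus ∫_0^π u'(x) v'(x) dx = ∫_0^π f(x) v(x) dx + [u'(x) v(x)]_0^π.
Choose V so that boundary terms are either known or forced to vanish.
u has inhomogeneous Neumann u'(0) = 2, u'(π) = -1. [u' v]_0^π = (-1)·v(π) − (2)·v(0) = − v(π) − 2·v(0). Take V = H^1(0, π); boundary term becomes part of RHS.
Weak formulation: find u (satisfying any essential BC) such that ∫_0^π u'(x) v'(x) dx = ∫_0^π f v dx − v(π) − 2·v(0) for all v ∈ V (Neumann data are natural BCs: they enter the RHS as boundary terms).
Substituting f(x) = cos(2*x) + 3/π, the right-hand side is ∫_0^π (cos(2*x) + 3/π) v dx − v(π) − 2·v(0).
Compatibility check (pure Neumann): taking v ≡ 1 ∈ V gives 0 = ∫_0^π f dx + (-1) − (2), i.e. ∫_0^π f dx must equal u'(0) − u'(π) = 3. Indeed ∫_0^π (cos(2*x) + 3/π) dx = 3, so the data are compatible. The solution is then unique only up to an additive constant (fix it e.g. by requiring ∫_0^π u dx = 0).


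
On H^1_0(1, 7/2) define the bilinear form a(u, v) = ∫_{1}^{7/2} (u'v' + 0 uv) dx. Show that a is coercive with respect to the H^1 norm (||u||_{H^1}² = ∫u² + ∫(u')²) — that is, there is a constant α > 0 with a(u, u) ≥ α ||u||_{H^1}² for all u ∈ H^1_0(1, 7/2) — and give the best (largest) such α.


α = 4*π^2/(25 + 4*π^2)

Coercivity of a(·,·) on H^1_0(1, 7/2) means a(u, u) ≥ α ||u||_{H^1}² for every u ∈ H^1_0.
The interval has length L = 5/2, and Poincaré/coercivity depend only on L. Here a(u, u) = ∫(u')² + (0)·∫u².
Here c = 0, so a(u,u) = ∫(u')² alone. The condition a(u,u) ≥ α||u||_{H^1}² reads (1−α)∫(u')² ≥ (α−c)∫u². Any admissible α is ≤ 1 (rapidly oscillating u have ∫u²/∫(u')² → 0), and α = 1 would force 0 ≥ (1−c)∫u², impossible since c < 1; so 1−α > 0. By the sharp Poincaré inequality on H^1_0 of an interval of length L, ∫(u')² ≥ (π/L)²∫u² with equality for the first sine mode sin(π(x−x₀)/L) (x₀ the left endpoint), so the inequality holds for all u iff (1−α)(π/L)² ≥ α − c, i.e. α ≤ ((π/L)² + c)/((π/L)² + 1) = (1 + c(L/π)²)/(1 + (L/π)²). (Direct route, valid since c ≤ 0: Poincaré gives c∫u² ≥ c(L/π)²∫(u')², so a(u,u) ≥ (1 + c(L/π)²)∫(u')², while ||u||_{H^1}² ≤ (1 + (L/π)²)∫(u')²; dividing yields the same α.) With (π/L)² = 4*π^2/25 and c = 0, the largest admissible constant is α = ((π/L)² + c)/((π/L)² + 1).
Simplifying, α = 4*π^2/(25 + 4*π^2).


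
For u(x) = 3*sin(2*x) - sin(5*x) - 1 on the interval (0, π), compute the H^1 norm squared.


||u||_{H^1(0,π)}^2 = 4/5 + 73*π/2

u'(x) = 6*cos(2*x) - 5*cos(5*x).
Expand u² and (u')² and integrate term by term on (0, π), using: for integers n ≥ 1, ∫_0^π sin²(nx) dx = ∫_0^π cos²(nx) dx = π/2; for n ≠ n', ∫_0^π sin(nx)sin(n'x) dx = ∫_0^π cos(nx)cos(n'x) dx = 0; and by product-to-sum, ∫_0^π sin(nx)cos(n'x) dx = ½∫_0^π [sin((n+n')x) + sin((n−n')x)] dx, which is 0 when n+n' is even and 2n/(n²−n'²) when n+n' is odd (it need not vanish on (0, π)). For the constant mode: ∫_0^π 1 dx = π, ∫_0^π cos(nx) dx = 0, ∫_0^π sin(nx) dx = (1−(−1)^n)/n.
  u² squared terms: (-1)²·∫1 dx = 1·π = π;  (-1)²·∫sin(5x)² dx = 1·π/2 = π/2;  (3)²·∫sin(2x)² dx = 9·π/2 = 9*π/2.
  u² cross terms: 2·(-1)·(-1)·∫1·sin(5x) dx = 2·(2/5) = 4/5;  2·(-1)·(3)·∫1·sin(2x) dx = -6·(0) = 0;  2·(-1)·(3)·∫sin(5x)·sin(2x) dx = -6·(0) = 0.
  So ∫_0^π u² dx = π + π/2 + 9*π/2 + 4/5 + 0 + 0 = 4/5 + 6*π.
  (u')² squared terms: (-5)²·∫cos(5x)² dx = 25·π/2 = 25*π/2;  (6)²·∫cos(2x)² dx = 36·π/2 = 18*π.
  (u')² cross terms: 2·(-5)·(6)·∫cos(5x)·cos(2x) dx = -60·(0) = 0.
  So ∫_0^π (u')² dx = 25*π/2 + 18*π + 0 = 61*π/2.
||u||_{H^1}^2 = (4/5 + 6*π) + (61*π/2) = 4/5 + 73*π/2.


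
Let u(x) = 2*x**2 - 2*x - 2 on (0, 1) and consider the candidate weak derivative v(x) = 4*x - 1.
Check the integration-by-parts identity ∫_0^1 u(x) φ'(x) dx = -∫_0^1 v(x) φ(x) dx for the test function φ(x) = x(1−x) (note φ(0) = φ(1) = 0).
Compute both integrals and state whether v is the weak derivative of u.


LHS = 0, RHS = -1/6. No, v is not the weak derivative of u.

u(x) = 2*x**2 - 2*x - 2, classical derivative u'(x) = 4*x - 2.
φ(x) = x(1−x), so φ'(x) = 1 - 2*x.
Note φ(0) = φ(1) = 0, so the boundary term u·φ vanishes.
LHS = ∫_0^1 u(x) φ'(x) dx = ∫_0^1 (-4*x^3 + 6*x^2 + 2*x - 2) dx. Term by term:
  ∫_0^1 -4*x^3 dx = -1;  ∫_0^1 6*x^2 dx = 2;  ∫_0^1 2*x dx = 1;
  ∫_0^1 -2 dx = -2.
Sum: -1 + 2 + 1 − 2 = 0.
So LHS = 0.
∫_0^1 v(x) φ(x) dx = ∫_0^1 (-4*x^3 + 5*x^2 - x) dx. Term by term:
  ∫_0^1 -4*x^3 dx = -1;  ∫_0^1 5*x^2 dx = 5/3;  ∫_0^1 -x dx = -1/2.
Sum: -1 + 5/3 − 1/2 = 1/6.
So RHS = -∫_0^1 v(x) φ(x) dx = -1/6.
LHS − RHS = 1/6 ≠ 0, so the identity fails.
(For a valid weak derivative the identity must hold for EVERY test function, in particular this one. The failure shows v is NOT the weak derivative of u.)
Correct weak derivative would be u'(x) = 4*x - 2.


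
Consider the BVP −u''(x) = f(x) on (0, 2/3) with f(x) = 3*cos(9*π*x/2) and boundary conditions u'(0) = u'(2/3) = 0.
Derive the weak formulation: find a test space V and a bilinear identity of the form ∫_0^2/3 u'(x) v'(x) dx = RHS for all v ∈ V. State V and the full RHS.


V = H^1(0, 2/3) (no boundary constraint on v; u is determined up to an additive constant); weak form: ∫_0^2/3 u'v' dx = ∫_0^2/3 (3*cos(9*π*x/2)) v dx for all v ∈ V.

Multiply both sides by a test function v and integrate from 0 to 2/3:
  ∫_0^2/3 −u''(x) v(x) dx = ∫_0^2/3 f(x) v(x) dx.
Integrate the LHS by parts once:
  ∫_0^2/3 −u'' v dx = −[u'(x) v(x)]_0^2/3 + ∫_0^2/3 u'(x) v'(x) dx.
Thus ∫_0^2/3 u'(x) v'(x) dx = ∫_0^2/3 f(x) v(x) dx + [u'(x) v(x)]_0^2/3.
Choose V so that boundary terms are either known or forced to vanish.
u has homogeneous Neumann: u'(0) = u'(2/3) = 0. So [u' v]_0^2/3 = 0·v(2/3) − 0·v(0) = 0 for any v; take V = H^1(0, 2/3).
Weak formulation: find u (satisfying any essential BC) such that ∫_0^2/3 u'(x) v'(x) dx = ∫_0^2/3 f v dx for all v ∈ V (homogeneous Neumann, so boundary terms vanish).
Substituting f(x) = 3*cos(9*π*x/2), the right-hand side is ∫_0^2/3 (3*cos(9*π*x/2)) v dx.
Compatibility check (pure Neumann): taking v ≡ 1 ∈ V gives 0 = ∫_0^2/3 f dx + (0) − (0), i.e. ∫_0^2/3 f dx must equal u'(0) − u'(2/3) = 0. Indeed ∫_0^2/3 (3*cos(9*π*x/2)) dx = 0, so the data are compatible. The solution is then unique only up to an additive constant (fix it e.g. by requiring ∫_0^2/3 u dx = 0).


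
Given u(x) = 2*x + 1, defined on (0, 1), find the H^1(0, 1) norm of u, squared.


||u||_{H^1}^2 = 25/3

The H^1 norm (squared) on an interval (0, L) is
  ||u||_{H^1}^2 = ∫_0^L u(x)^2 dx + ∫_0^L u'(x)^2 dx.
Compute u'(x) = 2.
Then u(x)^2 = 4*x**2 + 4*x + 1 and u'(x)^2 = 4.
Integrate each monomial from 0 to 1 using ∫_0^1 c·x^n dx = c·1^(n+1)/(n+1):
  ∫_0^1 u(x)^2 dx = ∫_0^1 (4*x^2 + 4*x + 1) dx. Term by term:
    ∫_0^1 4*x^2 dx = 4/3;  ∫_0^1 4*x dx = 2;  ∫_0^1 1 dx = 1.
  Sum: 4/3 + 2 + 1 = 13/3.
  ∫_0^1 u'(x)^2 dx = ∫_0^1 (4) dx. Term by term:
    ∫_0^1 4 dx = 4.
Adding: ||u||_{H^1}^2 = 13/3 + 4 = 25/3.


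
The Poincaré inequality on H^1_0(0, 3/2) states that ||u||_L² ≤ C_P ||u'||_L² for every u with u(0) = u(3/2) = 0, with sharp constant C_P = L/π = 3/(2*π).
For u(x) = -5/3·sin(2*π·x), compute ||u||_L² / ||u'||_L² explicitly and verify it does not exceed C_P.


||u||_L² / ||u'||_L² = 1/(2*π) < C_P = 3/(2*π).

u(x) = -5/3·sin(2*π·x), so u'(x) = -10*π*cos(2*π*x)/3.
Writing u(x) = A·sin(kπx/L) with A = -5/3 and k = 3, use ∫_0^L sin²(kπx/L) dx = L/2 and ∫_0^L cos²(kπx/L) dx = L/2.
u² = 25/9·sin²(2*π·x) and (u')² = 100*π^2/9·cos²(2*π·x), and each of sin², cos² integrates to L/2 = 3/4 over (0, 3/2).
∫_0^3/2 u² dx = 25/12, so ||u||_L² = 5*sqrt(3)/6.
∫_0^3/2 (u')² dx = 25*π^2/3, so ||u'||_L² = 5*sqrt(3)*π/3.
Ratio ||u||_L² / ||u'||_L² = 1/(2*π).
Sharp Poincaré constant on H^1_0(0, 3/2) is C_P = L/π = 3/(2*π), achieved by sin(2*π/3·x).
This is the k = 3 harmonic; the ratio L/(kπ) is strictly less than C_P = L/π, consistent with the sharp inequality ||u||_L² ≤ C_P ||u'||_L².


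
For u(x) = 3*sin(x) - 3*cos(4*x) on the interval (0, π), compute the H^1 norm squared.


||u||_{H^1(0,π)}^2 = 204/5 + 171*π/2

u'(x) = 12*sin(4*x) + 3*cos(x).
Expand u² and (u')² and integrate term by term on (0, π), using: for integers n ≥ 1, ∫_0^π sin²(nx) dx = ∫_0^π cos²(nx) dx = π/2; for n ≠ n', ∫_0^π sin(nx)sin(n'x) dx = ∫_0^π cos(nx)cos(n'x) dx = 0; and by product-to-sum, ∫_0^π sin(nx)cos(n'x) dx = ½∫_0^π [sin((n+n')x) + sin((n−n')x)] dx, which is 0 when n+n' is even and 2n/(n²−n'²) when n+n' is odd (it need not vanish on (0, π)).
  u² squared terms: (-3)²·∫cos(4x)² dx = 9·π/2 = 9*π/2;  (3)²·∫sin(x)² dx = 9·π/2 = 9*π/2.
  u² cross terms: 2·(-3)·(3)·∫cos(4x)·sin(x) dx = -18·(-2/15) = 12/5.
  So ∫_0^π u² dx = 9*π/2 + 9*π/2 + 12/5 = 12/5 + 9*π.
  (u')² squared terms: (3)²·∫cos(x)² dx = 9·π/2 = 9*π/2;  (12)²·∫sin(4x)² dx = 144·π/2 = 72*π.
  (u')² cross terms: 2·(3)·(12)·∫cos(x)·sin(4x) dx = 72·(8/15) = 192/5.
  So ∫_0^π (u')² dx = 9*π/2 + 72*π + 192/5 = 192/5 + 153*π/2.
||u||_{H^1}^2 = (12/5 + 9*π) + (192/5 + 153*π/2) = 204/5 + 171*π/2.


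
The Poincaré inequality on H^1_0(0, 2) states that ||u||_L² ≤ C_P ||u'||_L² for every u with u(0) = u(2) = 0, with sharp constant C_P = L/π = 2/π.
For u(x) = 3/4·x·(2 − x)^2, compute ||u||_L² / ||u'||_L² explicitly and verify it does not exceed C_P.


||u||_L² / ||u'||_L² = sqrt(14)/7 < C_P = 2/π.

u(x) = 3/4·x·(2 − x)^2, so u'(x) = 9*x^2/4 - 6*x + 3.
u(x) = 3/4·x·(2 − x)^2 vanishes at x = 0 and x = 2, so u ∈ H^1_0(0, 2). Differentiate via the product rule and integrate the resulting polynomials term by term.
  ∫_0^2 u² dx = ∫_0^2 (9*x^6/16 - 9*x^5/2 + 27*x^4/2 - 18*x^3 + 9*x^2) dx. Term by term:
    ∫_0^2 9*x^6/16 dx = 72/7;  ∫_0^2 -9*x^5/2 dx = -48;  ∫_0^2 27*x^4/2 dx = 432/5;
    ∫_0^2 -18*x^3 dx = -72;  ∫_0^2 9*x^2 dx = 24.
  Sum: 72/7 − 48 + 432/5 − 72 + 24 = 24/35.
  ∫_0^2 (u')² dx = ∫_0^2 (81*x^4/16 - 27*x^3 + 99*x^2/2 - 36*x + 9) dx. Term by term:
    ∫_0^2 81*x^4/16 dx = 162/5;  ∫_0^2 -27*x^3 dx = -108;  ∫_0^2 99*x^2/2 dx = 132;
    ∫_0^2 -36*x dx = -72;  ∫_0^2 9 dx = 18.
  Sum: 162/5 − 108 + 132 − 72 + 18 = 12/5.
∫_0^2 u² dx = 24/35, so ||u||_L² = 2*sqrt(210)/35.
∫_0^2 (u')² dx = 12/5, so ||u'||_L² = 2*sqrt(15)/5.
Ratio ||u||_L² / ||u'||_L² = sqrt(14)/7.
Sharp Poincaré constant on H^1_0(0, 2) is C_P = L/π = 2/π, achieved by sin(π/2·x).
A polynomial bump cannot attain the sharp Poincaré constant (only the first sine eigenfunction does), so the ratio is strictly less than C_P, consistent with ||u||_L² ≤ C_P ||u'||_L².


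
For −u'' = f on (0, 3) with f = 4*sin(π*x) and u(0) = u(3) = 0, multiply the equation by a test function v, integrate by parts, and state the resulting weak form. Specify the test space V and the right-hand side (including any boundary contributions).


V = H^1_0(0, 3) (so v(0) = v(3) = 0); weak form: ∫_0^3 u'v' dx = ∫_0^3 (4*sin(π*x)) v dx for all v ∈ V.

Multiply both sides by a test function v and integrate from 0 to 3:
  ∫_0^3 −u''(x) v(x) dx = ∫_0^3 f(x) v(x) dx.
Integrate the LHS by parts once:
  ∫_0^3 −u'' v dx = −[u'(x) v(x)]_0^3 + ∫_0^3 u'(x) v'(x) dx.
Thus ∫_0^3 u'(x) v'(x) dx = ∫_0^3 f(x) v(x) dx + [u'(x) v(x)]_0^3.
Choose V so that boundary terms are either known or forced to vanish.
u is Dirichlet: u(0) = u(3) = 0. Let V = H^1_0(0, 3); then v(0) = v(3) = 0, and [u' v]_0^3 = 0.
Weak formulation: find u (satisfying any essential BC) such that ∫_0^3 u'(x) v'(x) dx = ∫_0^3 f v dx for all v ∈ V.
Substituting f(x) = 4*sin(π*x), the right-hand side is ∫_0^3 (4*sin(π*x)) v dx.


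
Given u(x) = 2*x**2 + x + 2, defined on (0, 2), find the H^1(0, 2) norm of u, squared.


||u||_{H^1}^2 = 2134/15

The H^1 norm (squared) on an interval (0, L) is
  ||u||_{H^1}^2 = ∫_0^L u(x)^2 dx + ∫_0^L u'(x)^2 dx.
Compute u'(x) = 4*x + 1.
Then u(x)^2 = 4*x**4 + 4*x**3 + 9*x**2 + 4*x + 4 and u'(x)^2 = 16*x**2 + 8*x + 1.
Integrate each monomial from 0 to 2 using ∫_0^2 c·x^n dx = c·2^(n+1)/(n+1):
  ∫_0^2 u(x)^2 dx = ∫_0^2 (4*x^4 + 4*x^3 + 9*x^2 + 4*x + 4) dx. Term by term:
    ∫_0^2 4*x^4 dx = 128/5;  ∫_0^2 4*x^3 dx = 16;  ∫_0^2 9*x^2 dx = 24;
    ∫_0^2 4*x dx = 8;  ∫_0^2 4 dx = 8.
  Sum: 128/5 + 16 + 24 + 8 + 8 = 408/5.
  ∫_0^2 u'(x)^2 dx = ∫_0^2 (16*x^2 + 8*x + 1) dx. Term by term:
    ∫_0^2 16*x^2 dx = 128/3;  ∫_0^2 8*x dx = 16;  ∫_0^2 1 dx = 2.
  Sum: 128/3 + 16 + 2 = 182/3.
Adding: ||u||_{H^1}^2 = 408/5 + 182/3 = 2134/15.


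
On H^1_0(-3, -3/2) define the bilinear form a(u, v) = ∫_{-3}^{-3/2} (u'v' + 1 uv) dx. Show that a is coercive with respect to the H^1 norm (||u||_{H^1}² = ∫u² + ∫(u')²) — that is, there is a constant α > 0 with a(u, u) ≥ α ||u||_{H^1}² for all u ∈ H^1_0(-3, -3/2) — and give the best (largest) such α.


α = 1

Coercivity of a(·,·) on H^1_0(-3, -3/2) means a(u, u) ≥ α ||u||_{H^1}² for every u ∈ H^1_0.
The interval has length L = 3/2, and Poincaré/coercivity depend only on L. Here a(u, u) = ∫(u')² + (1)·∫u².
Here c = 1 ≥ 1, so a(u,u) = ∫(u')² + c∫u² ≥ ∫(u')² + ∫u² = ||u||_{H^1}², i.e. α = 1 works. No larger α is possible: a(u,u) ≥ α||u||_{H^1}² means (1−α)∫(u')² ≥ (α−c)∫u², and for the modes u_n = sin(nπ(x−x₀)/L) (x₀ the left endpoint) one has ∫u_n²/∫(u_n')² = (L/(nπ))² → 0, so a(u_n,u_n)/||u_n||_{H^1}² → 1. Hence the optimal constant is α = 1.
Therefore α = 1.


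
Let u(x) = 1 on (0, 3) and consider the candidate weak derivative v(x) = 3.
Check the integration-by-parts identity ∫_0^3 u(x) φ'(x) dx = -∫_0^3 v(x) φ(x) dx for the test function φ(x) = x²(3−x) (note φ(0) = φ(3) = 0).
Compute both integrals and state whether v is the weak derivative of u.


LHS = 0, RHS = -81/4. No, v is not the weak derivative of u.

u(x) = 1, classical derivative u'(x) = 0.
φ(x) = x²(3−x), so φ'(x) = 3*x*(2 - x).
Note φ(0) = φ(3) = 0, so the boundary term u·φ vanishes.
LHS = ∫_0^3 u(x) φ'(x) dx = ∫_0^3 (-3*x^2 + 6*x) dx. Term by term:
  ∫_0^3 -3*x^2 dx = -27;  ∫_0^3 6*x dx = 27.
Sum: -27 + 27 = 0.
So LHS = 0.
∫_0^3 v(x) φ(x) dx = ∫_0^3 (-3*x^3 + 9*x^2) dx. Term by term:
  ∫_0^3 -3*x^3 dx = -243/4;  ∫_0^3 9*x^2 dx = 81.
Sum: -243/4 + 81 = 81/4.
So RHS = -∫_0^3 v(x) φ(x) dx = -81/4.
LHS − RHS = 81/4 ≠ 0, so the identity fails.
(For a valid weak derivative the identity must hold for EVERY test function, in particular this one. The failure shows v is NOT the weak derivative of u.)
Correct weak derivative would be u'(x) = 0.


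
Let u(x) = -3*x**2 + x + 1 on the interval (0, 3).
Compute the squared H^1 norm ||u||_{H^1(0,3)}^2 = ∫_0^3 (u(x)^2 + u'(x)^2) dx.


||u||_{H^1}^2 = 5559/10

The H^1 norm (squared) on an interval (0, L) is
  ||u||_{H^1}^2 = ∫_0^L u(x)^2 dx + ∫_0^L u'(x)^2 dx.
Compute u'(x) = 1 - 6*x.
Then u(x)^2 = 9*x**4 - 6*x**3 - 5*x**2 + 2*x + 1 and u'(x)^2 = 36*x**2 - 12*x + 1.
Integrate each monomial from 0 to 3 using ∫_0^3 c·x^n dx = c·3^(n+1)/(n+1):
  ∫_0^3 u(x)^2 dx = ∫_0^3 (9*x^4 - 6*x^3 - 5*x^2 + 2*x + 1) dx. Term by term:
    ∫_0^3 9*x^4 dx = 2187/5;  ∫_0^3 -6*x^3 dx = -243/2;  ∫_0^3 -5*x^2 dx = -45;
    ∫_0^3 2*x dx = 9;  ∫_0^3 1 dx = 3.
  Sum: 2187/5 − 243/2 − 45 + 9 + 3 = 2829/10.
  ∫_0^3 u'(x)^2 dx = ∫_0^3 (36*x^2 - 12*x + 1) dx. Term by term:
    ∫_0^3 36*x^2 dx = 324;  ∫_0^3 -12*x dx = -54;  ∫_0^3 1 dx = 3.
  Sum: 324 − 54 + 3 = 273.
Adding: ||u||_{H^1}^2 = 2829/10 + 273 = 5559/10.


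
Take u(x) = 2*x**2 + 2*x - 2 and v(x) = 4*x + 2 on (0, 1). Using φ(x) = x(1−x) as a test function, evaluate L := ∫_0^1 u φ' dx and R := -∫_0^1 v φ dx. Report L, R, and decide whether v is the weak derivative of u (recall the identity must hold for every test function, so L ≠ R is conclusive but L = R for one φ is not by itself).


LHS = -2/3, RHS = -2/3. Yes, v = u' weakly.

u(x) = 2*x**2 + 2*x - 2, classical derivative u'(x) = 4*x + 2.
φ(x) = x(1−x), so φ'(x) = 1 - 2*x.
Note φ(0) = φ(1) = 0, so the boundary term u·φ vanishes.
LHS = ∫_0^1 u(x) φ'(x) dx = ∫_0^1 (-4*x^3 - 2*x^2 + 6*x - 2) dx. Term by term:
  ∫_0^1 -4*x^3 dx = -1;  ∫_0^1 -2*x^2 dx = -2/3;  ∫_0^1 6*x dx = 3;
  ∫_0^1 -2 dx = -2.
Sum: -1 − 2/3 + 3 − 2 = -2/3.
So LHS = -2/3.
∫_0^1 v(x) φ(x) dx = ∫_0^1 (-4*x^3 + 2*x^2 + 2*x) dx. Term by term:
  ∫_0^1 -4*x^3 dx = -1;  ∫_0^1 2*x^2 dx = 2/3;  ∫_0^1 2*x dx = 1.
Sum: -1 + 2/3 + 1 = 2/3.
So RHS = -∫_0^1 v(x) φ(x) dx = -2/3.
LHS = RHS, so the identity holds for this test φ.
Moreover u is smooth here and v(x) = u'(x) = 4*x + 2 pointwise, so the identity holds for every test function. Hence v is the weak derivative of u.


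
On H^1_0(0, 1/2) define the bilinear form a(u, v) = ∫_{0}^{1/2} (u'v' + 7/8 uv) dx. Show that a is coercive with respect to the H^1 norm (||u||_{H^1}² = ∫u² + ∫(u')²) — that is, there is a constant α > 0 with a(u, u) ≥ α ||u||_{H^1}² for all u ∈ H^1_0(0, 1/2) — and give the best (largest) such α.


α = (7 + 32*π^2)/(8*(1 + 4*π^2))

Coercivity of a(·,·) on H^1_0(0, 1/2) means a(u, u) ≥ α ||u||_{H^1}² for every u ∈ H^1_0.
The interval has length L = 1/2, and Poincaré/coercivity depend only on L. Here a(u, u) = ∫(u')² + (7/8)·∫u².
Here 0 < c = 7/8 < 1. The condition a(u,u) ≥ α||u||_{H^1}² reads (1−α)∫(u')² ≥ (α−c)∫u². Any admissible α is ≤ 1 (rapidly oscillating u have ∫u²/∫(u')² → 0), and α = 1 would force 0 ≥ (1−c)∫u², impossible since c < 1; so 1−α > 0. By the sharp Poincaré inequality on H^1_0 of an interval of length L, ∫(u')² ≥ (π/L)²∫u² with equality for the first sine mode sin(π(x−x₀)/L) (x₀ the left endpoint), so the inequality holds for all u iff (1−α)(π/L)² ≥ α − c, i.e. α ≤ ((π/L)² + c)/((π/L)² + 1) = (1 + c(L/π)²)/(1 + (L/π)²). With (π/L)² = 4*π^2 and c = 7/8, the largest admissible constant is α = ((π/L)² + c)/((π/L)² + 1).
Simplifying, α = (7 + 32*π^2)/(8*(1 + 4*π^2)).
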